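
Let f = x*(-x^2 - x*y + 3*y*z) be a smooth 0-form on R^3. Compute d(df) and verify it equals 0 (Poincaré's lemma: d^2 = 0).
d(df) = 0

Step 1: df = sum_i (∂f/∂x_i) dx_i = (-3*x^2 - 2*x*y + 3*y*z) dx + (x*(-x + 3*z)) dy + (3*x*y) dz.
Step 2: Apply d again. Using the 1-form formula, the coefficient of dx ∧ dy in d(df) is ∂^2 f/∂x ∂y - ∂^2 f/∂y ∂x = (-2*x + 3*z) - (-2*x + 3*z) = 0 (equality of mixed partials for smooth f).
Similarly for dx ∧ dz and dy ∧ dz — all coefficients vanish. So d(df) = 0.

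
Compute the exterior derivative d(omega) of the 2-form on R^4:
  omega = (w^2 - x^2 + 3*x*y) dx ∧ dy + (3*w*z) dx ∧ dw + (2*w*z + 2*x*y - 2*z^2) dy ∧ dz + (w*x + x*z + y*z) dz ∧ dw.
d(omega) = (2*w) dx ∧ dy ∧ dw + (-2*w + z) dx ∧ dz ∧ dw + (2*y) dx ∧ dy ∧ dz + (3*z) dy ∧ dz ∧ dw

For a 2-form omega = sum_{i<j} g_{ij} dx_i ∧ dx_j, the exterior derivative is
  d(omega) = sum_{i<j} d(g_{ij}) ∧ dx_i ∧ dx_j = sum_{i<j, k} (∂g_{ij}/∂x_k) dx_k ∧ dx_i ∧ dx_j.
Expand each term, using dx_k ∧ dx_i ∧ dx_j = sgn(permutation) dx_{(a)} ∧ dx_{(b)} ∧ dx_{(c)} with (a < b < c) sorted:
  d(w^2 - x^2 + 3*x*y) includes (∂/∂w)(w^2 - x^2 + 3*x*y) dw = (2*w) dw, which multiplied by dx ∧ dy gives (2*w) dx ∧ dy ∧ dw
  d(3*w*z) includes (∂/∂z)(3*w*z) dz = (3*w) dz, which multiplied by dx ∧ dw gives (-3*w) dx ∧ dz ∧ dw
  d(2*w*z + 2*x*y - 2*z^2) includes (∂/∂x)(2*w*z + 2*x*y - 2*z^2) dx = (2*y) dx, which multiplied by dy ∧ dz gives (2*y) dx ∧ dy ∧ dz
  d(2*w*z + 2*x*y - 2*z^2) includes (∂/∂w)(2*w*z + 2*x*y - 2*z^2) dw = (2*z) dw, which multiplied by dy ∧ dz gives (2*z) dy ∧ dz ∧ dw
  d(w*x + x*z + y*z) includes (∂/∂x)(w*x + x*z + y*z) dx = (w + z) dx, which multiplied by dz ∧ dw gives (w + z) dx ∧ dz ∧ dw
  d(w*x + x*z + y*z) includes (∂/∂y)(w*x + x*z + y*z) dy = (z) dy, which multiplied by dz ∧ dw gives (z) dy ∧ dz ∧ dw
Collecting like 3-forms: d(omega) = (2*w) dx ∧ dy ∧ dw + (-2*w + z) dx ∧ dz ∧ dw + (2*y) dx ∧ dy ∧ dz + (3*z) dy ∧ dz ∧ dw.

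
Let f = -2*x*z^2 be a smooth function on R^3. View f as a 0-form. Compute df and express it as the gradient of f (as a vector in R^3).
df = (-2*z^2) dx + (0) dy + (-4*x*z) dz; grad f = (-2*z^2, 0, -4*x*z)

For a 0-form f, d f = (∂f/∂x) dx + (∂f/∂y) dy + (∂f/∂z) dz. The components of the vector representation are exactly the entries of grad f in Cartesian coordinates:
  ∂f/∂x = -2*z^2
  ∂f/∂y = 0
  ∂f/∂z = -4*x*z.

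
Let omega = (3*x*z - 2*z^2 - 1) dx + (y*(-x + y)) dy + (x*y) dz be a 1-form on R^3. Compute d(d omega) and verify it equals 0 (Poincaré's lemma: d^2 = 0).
d(d omega) = 0

Step 1: d omega = sum_{i<j} (∂f_j/∂x_i - ∂f_i/∂x_j) dx_i ∧ dx_j:
  coeff of dx ∧ dy: -y
  coeff of dx ∧ dz: -3*x + y + 4*z
  coeff of dy ∧ dz: x
Step 2: Apply d again to each 2-form coefficient. The only possible 3-form in R^3 is dx ∧ dy ∧ dz, with coefficient
  ∂(coeff of dy∧dz)/∂x - ∂(coeff of dx∧dz)/∂y + ∂(coeff of dx∧dy)/∂z
  = ∂/∂x (x) - ∂/∂y (-3*x + y + 4*z) + ∂/∂z (-y).
Each of these terms simplifies to sums of mixed partials that cancel in pairs. The result is 0 (by equality of mixed partials for smooth functions — Schwarz / Clairaut).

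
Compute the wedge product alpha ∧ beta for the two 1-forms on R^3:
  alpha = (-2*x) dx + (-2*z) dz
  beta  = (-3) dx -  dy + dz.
alpha ∧ beta = (2*x) dx ∧ dy + (-2*x - 6*z) dx ∧ dz + (-2*z) dy ∧ dz

Distribute the wedge, using dx_i ∧ dx_j = -dx_j ∧ dx_i and dx_i ∧ dx_i = 0. For each pair (i, j) with i < j, the coefficient of dx_i ∧ dx_j in alpha ∧ beta is (alpha_i * beta_j - alpha_j * beta_i). Collecting: alpha ∧ beta = (2*x) dx ∧ dy + (-2*x - 6*z) dx ∧ dz + (-2*z) dy ∧ dz.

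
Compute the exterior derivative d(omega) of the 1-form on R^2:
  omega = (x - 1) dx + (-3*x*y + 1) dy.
d(omega) = (-3*y) dx ∧ dy

For a 1-form omega = sum_i f_i dx_i, the exterior derivative is
  d(omega) = sum_{i < j} (∂f_j/∂x_i - ∂f_i/∂x_j) dx_i ∧ dx_j.
  coefficient of dx ∧ dy: ∂f_2/∂x - ∂f_1/∂y = ∂(-3*x*y + 1)/∂x - ∂(x - 1)/∂y = -3*y
Assembling: d(omega) = (-3*y) dx ∧ dy.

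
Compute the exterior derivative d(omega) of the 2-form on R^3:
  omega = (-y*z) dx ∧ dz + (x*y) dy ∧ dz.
d(omega) = (y + z) dx ∧ dy ∧ dz

For a 2-form omega = sum_{i<j} g_{ij} dx_i ∧ dx_j, the exterior derivative is
  d(omega) = sum_{i<j} d(g_{ij}) ∧ dx_i ∧ dx_j = sum_{i<j, k} (∂g_{ij}/∂x_k) dx_k ∧ dx_i ∧ dx_j.
Expand each term, using dx_k ∧ dx_i ∧ dx_j = sgn(permutation) dx_{(a)} ∧ dx_{(b)} ∧ dx_{(c)} with (a < b < c) sorted:
  d(-y*z) includes (∂/∂y)(-y*z) dy = (-z) dy, which multiplied by dx ∧ dz gives (z) dx ∧ dy ∧ dz
  d(x*y) includes (∂/∂x)(x*y) dx = (y) dx, which multiplied by dy ∧ dz gives (y) dx ∧ dy ∧ dz
Collecting like 3-forms: d(omega) = (y + z) dx ∧ dy ∧ dz.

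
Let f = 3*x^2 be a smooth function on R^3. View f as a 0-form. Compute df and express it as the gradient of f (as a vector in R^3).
df = (6*x) dx + (0) dy + (0) dz; grad f = (6*x, 0, 0)

For a 0-form f, d f = (∂f/∂x) dx + (∂f/∂y) dy + (∂f/∂z) dz. The components of the vector representation are exactly the entries of grad f in Cartesian coordinates:
  ∂f/∂x = 6*x
  ∂f/∂y = 0
  ∂f/∂z = 0.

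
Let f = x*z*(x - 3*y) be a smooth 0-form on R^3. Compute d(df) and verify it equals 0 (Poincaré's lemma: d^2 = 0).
d(df) = 0

Step 1: df = sum_i (∂f/∂x_i) dx_i = (z*(2*x - 3*y)) dx + (-3*x*z) dy + (x*(x - 3*y)) dz.
Step 2: Apply d again. Using the 1-form formula, the coefficient of dx ∧ dy in d(df) is ∂^2 f/∂x ∂y - ∂^2 f/∂y ∂x = (-3*z) - (-3*z) = 0 (equality of mixed partials for smooth f).
Similarly for dx ∧ dz and dy ∧ dz — all coefficients vanish. So d(df) = 0.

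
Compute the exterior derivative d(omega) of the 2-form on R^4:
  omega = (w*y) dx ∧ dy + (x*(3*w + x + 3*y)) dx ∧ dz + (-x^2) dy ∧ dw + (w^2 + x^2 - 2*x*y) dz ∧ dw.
d(omega) = (-2*x + y) dx ∧ dy ∧ dw + (-3*x) dx ∧ dy ∧ dz + (5*x - 2*y) dx ∧ dz ∧ dw + (-2*x) dy ∧ dz ∧ dw

For a 2-form omega = sum_{i<j} g_{ij} dx_i ∧ dx_j, the exterior derivative is
  d(omega) = sum_{i<j} d(g_{ij}) ∧ dx_i ∧ dx_j = sum_{i<j, k} (∂g_{ij}/∂x_k) dx_k ∧ dx_i ∧ dx_j.
Expand each term, using dx_k ∧ dx_i ∧ dx_j = sgn(permutation) dx_{(a)} ∧ dx_{(b)} ∧ dx_{(c)} with (a < b < c) sorted:
  d(w*y) includes (∂/∂w)(w*y) dw = (y) dw, which multiplied by dx ∧ dy gives (y) dx ∧ dy ∧ dw
  d(x*(3*w + x + 3*y)) includes (∂/∂y)(x*(3*w + x + 3*y)) dy = (3*x) dy, which multiplied by dx ∧ dz gives (-3*x) dx ∧ dy ∧ dz
  d(x*(3*w + x + 3*y)) includes (∂/∂w)(x*(3*w + x + 3*y)) dw = (3*x) dw, which multiplied by dx ∧ dz gives (3*x) dx ∧ dz ∧ dw
  d(-x^2) includes (∂/∂x)(-x^2) dx = (-2*x) dx, which multiplied by dy ∧ dw gives (-2*x) dx ∧ dy ∧ dw
  d(w^2 + x^2 - 2*x*y) includes (∂/∂x)(w^2 + x^2 - 2*x*y) dx = (2*x - 2*y) dx, which multiplied by dz ∧ dw gives (2*x - 2*y) dx ∧ dz ∧ dw
  d(w^2 + x^2 - 2*x*y) includes (∂/∂y)(w^2 + x^2 - 2*x*y) dy = (-2*x) dy, which multiplied by dz ∧ dw gives (-2*x) dy ∧ dz ∧ dw
Collecting like 3-forms: d(omega) = (-2*x + y) dx ∧ dy ∧ dw + (-3*x) dx ∧ dy ∧ dz + (5*x - 2*y) dx ∧ dz ∧ dw + (-2*x) dy ∧ dz ∧ dw.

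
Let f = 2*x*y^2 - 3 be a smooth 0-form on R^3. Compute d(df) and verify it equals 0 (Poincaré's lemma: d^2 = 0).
d(df) = 0

Step 1: df = sum_i (∂f/∂x_i) dx_i = (2*y^2) dx + (4*x*y) dy + (0) dz.
Step 2: Apply d again. Using the 1-form formula, the coefficient of dx ∧ dy in d(df) is ∂^2 f/∂x ∂y - ∂^2 f/∂y ∂x = (4*y) - (4*y) = 0 (equality of mixed partials for smooth f).
Similarly for dx ∧ dz and dy ∧ dz — all coefficients vanish. So d(df) = 0.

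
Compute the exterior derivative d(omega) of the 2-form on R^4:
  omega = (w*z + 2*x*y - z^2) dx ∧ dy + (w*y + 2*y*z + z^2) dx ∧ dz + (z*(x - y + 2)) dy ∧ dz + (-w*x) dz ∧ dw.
d(omega) = (-3*z) dx ∧ dy ∧ dz + (z) dx ∧ dy ∧ dw + (-w + y) dx ∧ dz ∧ dw

For a 2-form omega = sum_{i<j} g_{ij} dx_i ∧ dx_j, the exterior derivative is
  d(omega) = sum_{i<j} d(g_{ij}) ∧ dx_i ∧ dx_j = sum_{i<j, k} (∂g_{ij}/∂x_k) dx_k ∧ dx_i ∧ dx_j.
Expand each term, using dx_k ∧ dx_i ∧ dx_j = sgn(permutation) dx_{(a)} ∧ dx_{(b)} ∧ dx_{(c)} with (a < b < c) sorted:
  d(w*z + 2*x*y - z^2) includes (∂/∂z)(w*z + 2*x*y - z^2) dz = (w - 2*z) dz, which multiplied by dx ∧ dy gives (w - 2*z) dx ∧ dy ∧ dz
  d(w*z + 2*x*y - z^2) includes (∂/∂w)(w*z + 2*x*y - z^2) dw = (z) dw, which multiplied by dx ∧ dy gives (z) dx ∧ dy ∧ dw
  d(w*y + 2*y*z + z^2) includes (∂/∂y)(w*y + 2*y*z + z^2) dy = (w + 2*z) dy, which multiplied by dx ∧ dz gives (-w - 2*z) dx ∧ dy ∧ dz
  d(w*y + 2*y*z + z^2) includes (∂/∂w)(w*y + 2*y*z + z^2) dw = (y) dw, which multiplied by dx ∧ dz gives (y) dx ∧ dz ∧ dw
  d(z*(x - y + 2)) includes (∂/∂x)(z*(x - y + 2)) dx = (z) dx, which multiplied by dy ∧ dz gives (z) dx ∧ dy ∧ dz
  d(-w*x) includes (∂/∂x)(-w*x) dx = (-w) dx, which multiplied by dz ∧ dw gives (-w) dx ∧ dz ∧ dw
Collecting like 3-forms: d(omega) = (-3*z) dx ∧ dy ∧ dz + (z) dx ∧ dy ∧ dw + (-w + y) dx ∧ dz ∧ dw.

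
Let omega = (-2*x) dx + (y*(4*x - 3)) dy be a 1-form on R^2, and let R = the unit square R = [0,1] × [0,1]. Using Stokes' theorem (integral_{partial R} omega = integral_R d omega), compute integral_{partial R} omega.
integral_(partial R) omega = 2

Stokes: integral_partial_R omega = integral_R d omega with d omega = (∂Q/∂x - ∂P/∂y) dx ∧ dy.
  ∂Q/∂x = 4*y
  ∂P/∂y = 0
  integrand = ∂Q/∂x - ∂P/∂y = 4*y.
Integrating over R: integral_0^1 integral_0^1 (4*y) dx dy = 2.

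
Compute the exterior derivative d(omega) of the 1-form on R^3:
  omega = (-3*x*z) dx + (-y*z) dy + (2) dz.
d(omega) = (3*x) dx ∧ dz + (y) dy ∧ dz

For a 1-form omega = sum_i f_i dx_i, the exterior derivative is
  d(omega) = sum_{i < j} (∂f_j/∂x_i - ∂f_i/∂x_j) dx_i ∧ dx_j.
  coefficient of dx ∧ dz: ∂f_3/∂x - ∂f_1/∂z = ∂(2)/∂x - ∂(-3*x*z)/∂z = 3*x
  coefficient of dy ∧ dz: ∂f_3/∂y - ∂f_2/∂z = ∂(2)/∂y - ∂(-y*z)/∂z = y
Assembling: d(omega) = (3*x) dx ∧ dz + (y) dy ∧ dz.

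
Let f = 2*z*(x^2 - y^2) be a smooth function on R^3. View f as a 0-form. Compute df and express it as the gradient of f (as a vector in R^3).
df = (4*x*z) dx + (-4*y*z) dy + (2*x^2 - 2*y^2) dz; grad f = (4*x*z, -4*y*z, 2*x^2 - 2*y^2)

For a 0-form f, d f = (∂f/∂x) dx + (∂f/∂y) dy + (∂f/∂z) dz. The components of the vector representation are exactly the entries of grad f in Cartesian coordinates:
  ∂f/∂x = 4*x*z
  ∂f/∂y = -4*y*z
  ∂f/∂z = 2*x^2 - 2*y^2.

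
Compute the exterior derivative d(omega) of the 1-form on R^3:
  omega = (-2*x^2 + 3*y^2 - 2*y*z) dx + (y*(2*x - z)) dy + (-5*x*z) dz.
d(omega) = (-4*y + 2*z) dx ∧ dy + (2*y - 5*z) dx ∧ dz + (y) dy ∧ dz

For a 1-form omega = sum_i f_i dx_i, the exterior derivative is
  d(omega) = sum_{i < j} (∂f_j/∂x_i - ∂f_i/∂x_j) dx_i ∧ dx_j.
  coefficient of dx ∧ dy: ∂f_2/∂x - ∂f_1/∂y = ∂(y*(2*x - z))/∂x - ∂(-2*x^2 + 3*y^2 - 2*y*z)/∂y = -4*y + 2*z
  coefficient of dx ∧ dz: ∂f_3/∂x - ∂f_1/∂z = ∂(-5*x*z)/∂x - ∂(-2*x^2 + 3*y^2 - 2*y*z)/∂z = 2*y - 5*z
  coefficient of dy ∧ dz: ∂f_3/∂y - ∂f_2/∂z = ∂(-5*x*z)/∂y - ∂(y*(2*x - z))/∂z = y
Assembling: d(omega) = (-4*y + 2*z) dx ∧ dy + (2*y - 5*z) dx ∧ dz + (y) dy ∧ dz.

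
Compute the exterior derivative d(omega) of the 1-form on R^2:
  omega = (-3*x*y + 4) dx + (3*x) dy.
d(omega) = (3*x + 3) dx ∧ dy

For a 1-form omega = sum_i f_i dx_i, the exterior derivative is
  d(omega) = sum_{i < j} (∂f_j/∂x_i - ∂f_i/∂x_j) dx_i ∧ dx_j.
  coefficient of dx ∧ dy: ∂f_2/∂x - ∂f_1/∂y = ∂(3*x)/∂x - ∂(-3*x*y + 4)/∂y = 3*x + 3
Assembling: d(omega) = (3*x + 3) dx ∧ dy.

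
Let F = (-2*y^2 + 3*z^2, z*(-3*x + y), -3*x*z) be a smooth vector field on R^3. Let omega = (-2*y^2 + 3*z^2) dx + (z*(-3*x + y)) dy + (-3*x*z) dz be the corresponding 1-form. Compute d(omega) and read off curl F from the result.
d(omega) = (3*x - y) dy ∧ dz + (9*z) dz ∧ dx + (4*y - 3*z) dx ∧ dy; curl F = (3*x - y, 9*z, 4*y - 3*z)

d omega = sum_{i<j} (∂f_j/∂x_i - ∂f_i/∂x_j) dx_i ∧ dx_j. Under the identification (dy ∧ dz, dz ∧ dx, dx ∧ dy) ↔ (e_x, e_y, e_z), the coefficients are exactly the components of curl F. Compute:
  ∂R/∂y - ∂Q/∂z = (0) - (-3*x + y) = 3*x - y
  ∂P/∂z - ∂R/∂x = (6*z) - (-3*z) = 9*z
  ∂Q/∂x - ∂P/∂y = (-3*z) - (-4*y) = 4*y - 3*z.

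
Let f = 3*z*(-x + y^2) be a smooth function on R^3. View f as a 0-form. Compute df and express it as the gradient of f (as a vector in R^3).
df = (-3*z) dx + (6*y*z) dy + (-3*x + 3*y^2) dz; grad f = (-3*z, 6*y*z, -3*x + 3*y^2)

For a 0-form f, d f = (∂f/∂x) dx + (∂f/∂y) dy + (∂f/∂z) dz. The components of the vector representation are exactly the entries of grad f in Cartesian coordinates:
  ∂f/∂x = -3*z
  ∂f/∂y = 6*y*z
  ∂f/∂z = -3*x + 3*y^2.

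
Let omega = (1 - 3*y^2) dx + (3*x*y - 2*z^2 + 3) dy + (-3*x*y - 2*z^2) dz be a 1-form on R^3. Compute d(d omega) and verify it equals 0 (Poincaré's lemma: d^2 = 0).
d(d omega) = 0

Step 1: d omega = sum_{i<j} (∂f_j/∂x_i - ∂f_i/∂x_j) dx_i ∧ dx_j:
  coeff of dx ∧ dy: 9*y
  coeff of dx ∧ dz: -3*y
  coeff of dy ∧ dz: -3*x + 4*z
Step 2: Apply d again to each 2-form coefficient. The only possible 3-form in R^3 is dx ∧ dy ∧ dz, with coefficient
  ∂(coeff of dy∧dz)/∂x - ∂(coeff of dx∧dz)/∂y + ∂(coeff of dx∧dy)/∂z
  = ∂/∂x (-3*x + 4*z) - ∂/∂y (-3*y) + ∂/∂z (9*y).
Each of these terms simplifies to sums of mixed partials that cancel in pairs. The result is 0 (by equality of mixed partials for smooth functions — Schwarz / Clairaut).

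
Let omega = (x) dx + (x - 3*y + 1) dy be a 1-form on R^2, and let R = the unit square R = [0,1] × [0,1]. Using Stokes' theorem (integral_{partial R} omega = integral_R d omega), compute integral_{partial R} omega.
integral_(partial R) omega = 1

Stokes: integral_partial_R omega = integral_R d omega with d omega = (∂Q/∂x - ∂P/∂y) dx ∧ dy.
  ∂Q/∂x = 1
  ∂P/∂y = 0
  integrand = ∂Q/∂x - ∂P/∂y = 1.
Integrating over R: integral_0^1 integral_0^1 (1) dx dy = 1.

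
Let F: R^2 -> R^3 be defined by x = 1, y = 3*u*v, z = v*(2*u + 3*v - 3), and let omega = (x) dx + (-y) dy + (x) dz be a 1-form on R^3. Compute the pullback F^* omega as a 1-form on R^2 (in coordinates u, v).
F^* omega = (v*(-9*u*v + 2)) du + (-9*u^2*v + 2*u + 6*v - 3) dv

Using F^*(f dg) = (f ∘ F) d(g ∘ F), substitute each coordinate x_i by F_i(u, v) in f_i, and replace dx_i by d F_i = (∂F_i/∂u) du + (∂F_i/∂v) dv.
  For the x component: f_1(F) = 1; d F_1 = (0) du + (0) dv
  For the y component: f_2(F) = -3*u*v; d F_2 = (3*v) du + (3*u) dv
  For the z component: f_3(F) = 1; d F_3 = (2*v) du + (2*u + 6*v - 3) dv
Combining and collecting du, dv coefficients:
  coeff of du: v*(-9*u*v + 2)
  coeff of dv: -9*u^2*v + 2*u + 6*v - 3
F^* omega = (v*(-9*u*v + 2)) du + (-9*u^2*v + 2*u + 6*v - 3) dv.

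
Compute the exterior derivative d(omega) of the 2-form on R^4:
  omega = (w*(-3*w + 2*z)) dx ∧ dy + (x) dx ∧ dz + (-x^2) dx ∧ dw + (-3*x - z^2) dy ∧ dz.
d(omega) = (2*w - 3) dx ∧ dy ∧ dz + (-6*w + 2*z) dx ∧ dy ∧ dw

For a 2-form omega = sum_{i<j} g_{ij} dx_i ∧ dx_j, the exterior derivative is
  d(omega) = sum_{i<j} d(g_{ij}) ∧ dx_i ∧ dx_j = sum_{i<j, k} (∂g_{ij}/∂x_k) dx_k ∧ dx_i ∧ dx_j.
Expand each term, using dx_k ∧ dx_i ∧ dx_j = sgn(permutation) dx_{(a)} ∧ dx_{(b)} ∧ dx_{(c)} with (a < b < c) sorted:
  d(w*(-3*w + 2*z)) includes (∂/∂z)(w*(-3*w + 2*z)) dz = (2*w) dz, which multiplied by dx ∧ dy gives (2*w) dx ∧ dy ∧ dz
  d(w*(-3*w + 2*z)) includes (∂/∂w)(w*(-3*w + 2*z)) dw = (-6*w + 2*z) dw, which multiplied by dx ∧ dy gives (-6*w + 2*z) dx ∧ dy ∧ dw
  d(-3*x - z^2) includes (∂/∂x)(-3*x - z^2) dx = (-3) dx, which multiplied by dy ∧ dz gives (-3) dx ∧ dy ∧ dz
Collecting like 3-forms: d(omega) = (2*w - 3) dx ∧ dy ∧ dz + (-6*w + 2*z) dx ∧ dy ∧ dw.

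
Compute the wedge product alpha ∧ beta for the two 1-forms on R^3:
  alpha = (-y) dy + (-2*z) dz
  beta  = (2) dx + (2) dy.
alpha ∧ beta = (2*y) dx ∧ dy + (4*z) dx ∧ dz + (4*z) dy ∧ dz

Distribute the wedge, using dx_i ∧ dx_j = -dx_j ∧ dx_i and dx_i ∧ dx_i = 0. For each pair (i, j) with i < j, the coefficient of dx_i ∧ dx_j in alpha ∧ beta is (alpha_i * beta_j - alpha_j * beta_i). Collecting: alpha ∧ beta = (2*y) dx ∧ dy + (4*z) dx ∧ dz + (4*z) dy ∧ dz.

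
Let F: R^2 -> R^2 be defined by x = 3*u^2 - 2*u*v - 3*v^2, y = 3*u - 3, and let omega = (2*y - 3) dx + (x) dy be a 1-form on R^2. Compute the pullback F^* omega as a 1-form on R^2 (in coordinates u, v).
F^* omega = (45*u^2 - 18*u*v - 54*u - 9*v^2 + 18*v) du + (-12*u^2 - 36*u*v + 18*u + 54*v) dv

Using F^*(f dg) = (f ∘ F) d(g ∘ F), substitute each coordinate x_i by F_i(u, v) in f_i, and replace dx_i by d F_i = (∂F_i/∂u) du + (∂F_i/∂v) dv.
  For the x component: f_1(F) = 6*u - 9; d F_1 = (6*u - 2*v) du + (-2*u - 6*v) dv
  For the y component: f_2(F) = 3*u^2 - 2*u*v - 3*v^2; d F_2 = (3) du + (0) dv
Combining and collecting du, dv coefficients:
  coeff of du: 45*u^2 - 18*u*v - 54*u - 9*v^2 + 18*v
  coeff of dv: -12*u^2 - 36*u*v + 18*u + 54*v
F^* omega = (45*u^2 - 18*u*v - 54*u - 9*v^2 + 18*v) du + (-12*u^2 - 36*u*v + 18*u + 54*v) dv.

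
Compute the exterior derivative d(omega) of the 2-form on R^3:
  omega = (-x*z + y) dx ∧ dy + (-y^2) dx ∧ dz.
d(omega) = (-x + 2*y) dx ∧ dy ∧ dz

For a 2-form omega = sum_{i<j} g_{ij} dx_i ∧ dx_j, the exterior derivative is
  d(omega) = sum_{i<j} d(g_{ij}) ∧ dx_i ∧ dx_j = sum_{i<j, k} (∂g_{ij}/∂x_k) dx_k ∧ dx_i ∧ dx_j.
Expand each term, using dx_k ∧ dx_i ∧ dx_j = sgn(permutation) dx_{(a)} ∧ dx_{(b)} ∧ dx_{(c)} with (a < b < c) sorted:
  d(-x*z + y) includes (∂/∂z)(-x*z + y) dz = (-x) dz, which multiplied by dx ∧ dy gives (-x) dx ∧ dy ∧ dz
  d(-y^2) includes (∂/∂y)(-y^2) dy = (-2*y) dy, which multiplied by dx ∧ dz gives (2*y) dx ∧ dy ∧ dz
Collecting like 3-forms: d(omega) = (-x + 2*y) dx ∧ dy ∧ dz.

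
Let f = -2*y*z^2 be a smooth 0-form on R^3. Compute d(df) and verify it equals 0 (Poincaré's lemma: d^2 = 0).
d(df) = 0

Step 1: df = sum_i (∂f/∂x_i) dx_i = (0) dx + (-2*z^2) dy + (-4*y*z) dz.
Step 2: Apply d again. Using the 1-form formula, the coefficient of dx ∧ dy in d(df) is ∂^2 f/∂x ∂y - ∂^2 f/∂y ∂x = (0) - (0) = 0 (equality of mixed partials for smooth f).
Similarly for dx ∧ dz and dy ∧ dz — all coefficients vanish. So d(df) = 0.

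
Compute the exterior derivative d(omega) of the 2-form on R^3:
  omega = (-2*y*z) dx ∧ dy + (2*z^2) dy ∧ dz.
d(omega) = (-2*y) dx ∧ dy ∧ dz

For a 2-form omega = sum_{i<j} g_{ij} dx_i ∧ dx_j, the exterior derivative is
  d(omega) = sum_{i<j} d(g_{ij}) ∧ dx_i ∧ dx_j = sum_{i<j, k} (∂g_{ij}/∂x_k) dx_k ∧ dx_i ∧ dx_j.
Expand each term, using dx_k ∧ dx_i ∧ dx_j = sgn(permutation) dx_{(a)} ∧ dx_{(b)} ∧ dx_{(c)} with (a < b < c) sorted:
  d(-2*y*z) includes (∂/∂z)(-2*y*z) dz = (-2*y) dz, which multiplied by dx ∧ dy gives (-2*y) dx ∧ dy ∧ dz
Collecting like 3-forms: d(omega) = (-2*y) dx ∧ dy ∧ dz.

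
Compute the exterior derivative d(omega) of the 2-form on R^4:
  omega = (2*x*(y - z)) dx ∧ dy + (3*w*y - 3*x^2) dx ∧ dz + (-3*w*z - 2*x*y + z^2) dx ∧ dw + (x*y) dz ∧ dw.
d(omega) = (-3*w - 2*x) dx ∧ dy ∧ dz + (3*w + 4*y - 2*z) dx ∧ dz ∧ dw + (2*x) dx ∧ dy ∧ dw + (x) dy ∧ dz ∧ dw

For a 2-form omega = sum_{i<j} g_{ij} dx_i ∧ dx_j, the exterior derivative is
  d(omega) = sum_{i<j} d(g_{ij}) ∧ dx_i ∧ dx_j = sum_{i<j, k} (∂g_{ij}/∂x_k) dx_k ∧ dx_i ∧ dx_j.
Expand each term, using dx_k ∧ dx_i ∧ dx_j = sgn(permutation) dx_{(a)} ∧ dx_{(b)} ∧ dx_{(c)} with (a < b < c) sorted:
  d(2*x*(y - z)) includes (∂/∂z)(2*x*(y - z)) dz = (-2*x) dz, which multiplied by dx ∧ dy gives (-2*x) dx ∧ dy ∧ dz
  d(3*w*y - 3*x^2) includes (∂/∂y)(3*w*y - 3*x^2) dy = (3*w) dy, which multiplied by dx ∧ dz gives (-3*w) dx ∧ dy ∧ dz
  d(3*w*y - 3*x^2) includes (∂/∂w)(3*w*y - 3*x^2) dw = (3*y) dw, which multiplied by dx ∧ dz gives (3*y) dx ∧ dz ∧ dw
  d(-3*w*z - 2*x*y + z^2) includes (∂/∂y)(-3*w*z - 2*x*y + z^2) dy = (-2*x) dy, which multiplied by dx ∧ dw gives (2*x) dx ∧ dy ∧ dw
  d(-3*w*z - 2*x*y + z^2) includes (∂/∂z)(-3*w*z - 2*x*y + z^2) dz = (-3*w + 2*z) dz, which multiplied by dx ∧ dw gives (3*w - 2*z) dx ∧ dz ∧ dw
  d(x*y) includes (∂/∂x)(x*y) dx = (y) dx, which multiplied by dz ∧ dw gives (y) dx ∧ dz ∧ dw
  d(x*y) includes (∂/∂y)(x*y) dy = (x) dy, which multiplied by dz ∧ dw gives (x) dy ∧ dz ∧ dw
Collecting like 3-forms: d(omega) = (-3*w - 2*x) dx ∧ dy ∧ dz + (3*w + 4*y - 2*z) dx ∧ dz ∧ dw + (2*x) dx ∧ dy ∧ dw + (x) dy ∧ dz ∧ dw.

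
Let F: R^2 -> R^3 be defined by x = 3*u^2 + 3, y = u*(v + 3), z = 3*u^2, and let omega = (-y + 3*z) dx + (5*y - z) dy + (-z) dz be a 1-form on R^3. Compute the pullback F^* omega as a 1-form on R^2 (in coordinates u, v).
F^* omega = (u*(36*u^2 - 9*u*v - 27*u + 5*v^2 + 30*v + 45)) du + (u^2*(-3*u + 5*v + 15)) dv

Using F^*(f dg) = (f ∘ F) d(g ∘ F), substitute each coordinate x_i by F_i(u, v) in f_i, and replace dx_i by d F_i = (∂F_i/∂u) du + (∂F_i/∂v) dv.
  For the x component: f_1(F) = u*(9*u - v - 3); d F_1 = (6*u) du + (0) dv
  For the y component: f_2(F) = u*(-3*u + 5*v + 15); d F_2 = (v + 3) du + (u) dv
  For the z component: f_3(F) = -3*u^2; d F_3 = (6*u) du + (0) dv
Combining and collecting du, dv coefficients:
  coeff of du: u*(36*u^2 - 9*u*v - 27*u + 5*v^2 + 30*v + 45)
  coeff of dv: u^2*(-3*u + 5*v + 15)
F^* omega = (u*(36*u^2 - 9*u*v - 27*u + 5*v^2 + 30*v + 45)) du + (u^2*(-3*u + 5*v + 15)) dv.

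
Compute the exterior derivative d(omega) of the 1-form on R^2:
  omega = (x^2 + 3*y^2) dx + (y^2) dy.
d(omega) = (-6*y) dx ∧ dy

For a 1-form omega = sum_i f_i dx_i, the exterior derivative is
  d(omega) = sum_{i < j} (∂f_j/∂x_i - ∂f_i/∂x_j) dx_i ∧ dx_j.
  coefficient of dx ∧ dy: ∂f_2/∂x - ∂f_1/∂y = ∂(y^2)/∂x - ∂(x^2 + 3*y^2)/∂y = -6*y
Assembling: d(omega) = (-6*y) dx ∧ dy.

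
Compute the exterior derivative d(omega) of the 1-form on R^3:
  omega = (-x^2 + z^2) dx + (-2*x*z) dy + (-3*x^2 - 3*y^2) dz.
d(omega) = (-2*z) dx ∧ dy + (-6*x - 2*z) dx ∧ dz + (2*x - 6*y) dy ∧ dz

For a 1-form omega = sum_i f_i dx_i, the exterior derivative is
  d(omega) = sum_{i < j} (∂f_j/∂x_i - ∂f_i/∂x_j) dx_i ∧ dx_j.
  coefficient of dx ∧ dy: ∂f_2/∂x - ∂f_1/∂y = ∂(-2*x*z)/∂x - ∂(-x^2 + z^2)/∂y = -2*z
  coefficient of dx ∧ dz: ∂f_3/∂x - ∂f_1/∂z = ∂(-3*x^2 - 3*y^2)/∂x - ∂(-x^2 + z^2)/∂z = -6*x - 2*z
  coefficient of dy ∧ dz: ∂f_3/∂y - ∂f_2/∂z = ∂(-3*x^2 - 3*y^2)/∂y - ∂(-2*x*z)/∂z = 2*x - 6*y
Assembling: d(omega) = (-2*z) dx ∧ dy + (-6*x - 2*z) dx ∧ dz + (2*x - 6*y) dy ∧ dz.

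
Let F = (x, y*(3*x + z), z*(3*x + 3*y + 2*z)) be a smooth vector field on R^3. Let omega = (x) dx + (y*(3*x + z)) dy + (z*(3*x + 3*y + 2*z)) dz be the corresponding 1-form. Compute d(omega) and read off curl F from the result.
d(omega) = (-y + 3*z) dy ∧ dz + (-3*z) dz ∧ dx + (3*y) dx ∧ dy; curl F = (-y + 3*z, -3*z, 3*y)

d omega = sum_{i<j} (∂f_j/∂x_i - ∂f_i/∂x_j) dx_i ∧ dx_j. Under the identification (dy ∧ dz, dz ∧ dx, dx ∧ dy) ↔ (e_x, e_y, e_z), the coefficients are exactly the components of curl F. Compute:
  ∂R/∂y - ∂Q/∂z = (3*z) - (y) = -y + 3*z
  ∂P/∂z - ∂R/∂x = (0) - (3*z) = -3*z
  ∂Q/∂x - ∂P/∂y = (3*y) - (0) = 3*y.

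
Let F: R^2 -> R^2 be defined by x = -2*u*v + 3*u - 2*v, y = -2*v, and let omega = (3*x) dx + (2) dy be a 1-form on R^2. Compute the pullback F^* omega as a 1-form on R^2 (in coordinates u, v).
F^* omega = (12*u*v^2 - 36*u*v + 27*u + 12*v^2 - 18*v) du + (12*u^2*v - 18*u^2 + 24*u*v - 18*u + 12*v - 4) dv

Using F^*(f dg) = (f ∘ F) d(g ∘ F), substitute each coordinate x_i by F_i(u, v) in f_i, and replace dx_i by d F_i = (∂F_i/∂u) du + (∂F_i/∂v) dv.
  For the x component: f_1(F) = -6*u*v + 9*u - 6*v; d F_1 = (3 - 2*v) du + (-2*u - 2) dv
  For the y component: f_2(F) = 2; d F_2 = (0) du + (-2) dv
Combining and collecting du, dv coefficients:
  coeff of du: 12*u*v^2 - 36*u*v + 27*u + 12*v^2 - 18*v
  coeff of dv: 12*u^2*v - 18*u^2 + 24*u*v - 18*u + 12*v - 4
F^* omega = (12*u*v^2 - 36*u*v + 27*u + 12*v^2 - 18*v) du + (12*u^2*v - 18*u^2 + 24*u*v - 18*u + 12*v - 4) dv.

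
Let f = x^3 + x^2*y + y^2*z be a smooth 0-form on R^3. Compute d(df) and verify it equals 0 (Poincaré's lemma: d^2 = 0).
d(df) = 0

Step 1: df = sum_i (∂f/∂x_i) dx_i = (x*(3*x + 2*y)) dx + (x^2 + 2*y*z) dy + (y^2) dz.
Step 2: Apply d again. Using the 1-form formula, the coefficient of dx ∧ dy in d(df) is ∂^2 f/∂x ∂y - ∂^2 f/∂y ∂x = (2*x) - (2*x) = 0 (equality of mixed partials for smooth f).
Similarly for dx ∧ dz and dy ∧ dz — all coefficients vanish. So d(df) = 0.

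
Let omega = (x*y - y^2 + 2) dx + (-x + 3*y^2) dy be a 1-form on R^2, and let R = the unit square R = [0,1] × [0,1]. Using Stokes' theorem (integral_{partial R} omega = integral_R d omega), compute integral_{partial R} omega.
integral_(partial R) omega = -1/2

Stokes: integral_partial_R omega = integral_R d omega with d omega = (∂Q/∂x - ∂P/∂y) dx ∧ dy.
  ∂Q/∂x = -1
  ∂P/∂y = x - 2*y
  integrand = ∂Q/∂x - ∂P/∂y = -x + 2*y - 1.
Integrating over R: integral_0^1 integral_0^1 (-x + 2*y - 1) dx dy = -1/2.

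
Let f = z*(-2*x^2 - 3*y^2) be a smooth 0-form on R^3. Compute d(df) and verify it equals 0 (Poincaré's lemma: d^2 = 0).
d(df) = 0

Step 1: df = sum_i (∂f/∂x_i) dx_i = (-4*x*z) dx + (-6*y*z) dy + (-2*x^2 - 3*y^2) dz.
Step 2: Apply d again. Using the 1-form formula, the coefficient of dx ∧ dy in d(df) is ∂^2 f/∂x ∂y - ∂^2 f/∂y ∂x = (0) - (0) = 0 (equality of mixed partials for smooth f).
Similarly for dx ∧ dz and dy ∧ dz — all coefficients vanish. So d(df) = 0.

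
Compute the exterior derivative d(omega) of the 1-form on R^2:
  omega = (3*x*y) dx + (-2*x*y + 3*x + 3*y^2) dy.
d(omega) = (-3*x - 2*y + 3) dx ∧ dy

For a 1-form omega = sum_i f_i dx_i, the exterior derivative is
  d(omega) = sum_{i < j} (∂f_j/∂x_i - ∂f_i/∂x_j) dx_i ∧ dx_j.
  coefficient of dx ∧ dy: ∂f_2/∂x - ∂f_1/∂y = ∂(-2*x*y + 3*x + 3*y^2)/∂x - ∂(3*x*y)/∂y = -3*x - 2*y + 3
Assembling: d(omega) = (-3*x - 2*y + 3) dx ∧ dy.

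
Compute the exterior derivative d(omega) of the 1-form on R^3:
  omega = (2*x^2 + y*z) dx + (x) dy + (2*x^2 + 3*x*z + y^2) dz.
d(omega) = (1 - z) dx ∧ dy + (4*x - y + 3*z) dx ∧ dz + (2*y) dy ∧ dz

For a 1-form omega = sum_i f_i dx_i, the exterior derivative is
  d(omega) = sum_{i < j} (∂f_j/∂x_i - ∂f_i/∂x_j) dx_i ∧ dx_j.
  coefficient of dx ∧ dy: ∂f_2/∂x - ∂f_1/∂y = ∂(x)/∂x - ∂(2*x^2 + y*z)/∂y = 1 - z
  coefficient of dx ∧ dz: ∂f_3/∂x - ∂f_1/∂z = ∂(2*x^2 + 3*x*z + y^2)/∂x - ∂(2*x^2 + y*z)/∂z = 4*x - y + 3*z
  coefficient of dy ∧ dz: ∂f_3/∂y - ∂f_2/∂z = ∂(2*x^2 + 3*x*z + y^2)/∂y - ∂(x)/∂z = 2*y
Assembling: d(omega) = (1 - z) dx ∧ dy + (4*x - y + 3*z) dx ∧ dz + (2*y) dy ∧ dz.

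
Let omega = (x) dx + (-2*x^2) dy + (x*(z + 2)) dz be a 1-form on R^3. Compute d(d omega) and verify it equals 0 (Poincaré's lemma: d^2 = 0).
d(d omega) = 0

Step 1: d omega = sum_{i<j} (∂f_j/∂x_i - ∂f_i/∂x_j) dx_i ∧ dx_j:
  coeff of dx ∧ dy: -4*x
  coeff of dx ∧ dz: z + 2
  coeff of dy ∧ dz: 0
Step 2: Apply d again to each 2-form coefficient. The only possible 3-form in R^3 is dx ∧ dy ∧ dz, with coefficient
  ∂(coeff of dy∧dz)/∂x - ∂(coeff of dx∧dz)/∂y + ∂(coeff of dx∧dy)/∂z
  = ∂/∂x (0) - ∂/∂y (z + 2) + ∂/∂z (-4*x).
Each of these terms simplifies to sums of mixed partials that cancel in pairs. The result is 0 (by equality of mixed partials for smooth functions — Schwarz / Clairaut).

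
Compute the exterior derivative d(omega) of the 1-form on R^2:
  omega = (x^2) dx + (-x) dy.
d(omega) = (-1) dx ∧ dy

For a 1-form omega = sum_i f_i dx_i, the exterior derivative is
  d(omega) = sum_{i < j} (∂f_j/∂x_i - ∂f_i/∂x_j) dx_i ∧ dx_j.
  coefficient of dx ∧ dy: ∂f_2/∂x - ∂f_1/∂y = ∂(-x)/∂x - ∂(x^2)/∂y = -1
Assembling: d(omega) = (-1) dx ∧ dy.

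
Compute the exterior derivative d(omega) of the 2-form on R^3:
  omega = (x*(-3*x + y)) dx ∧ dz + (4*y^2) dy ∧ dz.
d(omega) = (-x) dx ∧ dy ∧ dz

For a 2-form omega = sum_{i<j} g_{ij} dx_i ∧ dx_j, the exterior derivative is
  d(omega) = sum_{i<j} d(g_{ij}) ∧ dx_i ∧ dx_j = sum_{i<j, k} (∂g_{ij}/∂x_k) dx_k ∧ dx_i ∧ dx_j.
Expand each term, using dx_k ∧ dx_i ∧ dx_j = sgn(permutation) dx_{(a)} ∧ dx_{(b)} ∧ dx_{(c)} with (a < b < c) sorted:
  d(x*(-3*x + y)) includes (∂/∂y)(x*(-3*x + y)) dy = (x) dy, which multiplied by dx ∧ dz gives (-x) dx ∧ dy ∧ dz
Collecting like 3-forms: d(omega) = (-x) dx ∧ dy ∧ dz.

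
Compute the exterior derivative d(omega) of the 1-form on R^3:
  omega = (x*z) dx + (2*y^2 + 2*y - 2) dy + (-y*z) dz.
d(omega) = (-x) dx ∧ dz + (-z) dy ∧ dz

For a 1-form omega = sum_i f_i dx_i, the exterior derivative is
  d(omega) = sum_{i < j} (∂f_j/∂x_i - ∂f_i/∂x_j) dx_i ∧ dx_j.
  coefficient of dx ∧ dz: ∂f_3/∂x - ∂f_1/∂z = ∂(-y*z)/∂x - ∂(x*z)/∂z = -x
  coefficient of dy ∧ dz: ∂f_3/∂y - ∂f_2/∂z = ∂(-y*z)/∂y - ∂(2*y^2 + 2*y - 2)/∂z = -z
Assembling: d(omega) = (-x) dx ∧ dz + (-z) dy ∧ dz.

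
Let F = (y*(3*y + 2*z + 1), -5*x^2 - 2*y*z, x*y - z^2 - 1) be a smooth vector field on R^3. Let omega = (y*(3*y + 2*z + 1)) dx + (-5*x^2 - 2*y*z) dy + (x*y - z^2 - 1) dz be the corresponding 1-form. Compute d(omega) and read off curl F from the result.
d(omega) = (x + 2*y) dy ∧ dz + (y) dz ∧ dx + (-10*x - 6*y - 2*z - 1) dx ∧ dy; curl F = (x + 2*y, y, -10*x - 6*y - 2*z - 1)

d omega = sum_{i<j} (∂f_j/∂x_i - ∂f_i/∂x_j) dx_i ∧ dx_j. Under the identification (dy ∧ dz, dz ∧ dx, dx ∧ dy) ↔ (e_x, e_y, e_z), the coefficients are exactly the components of curl F. Compute:
  ∂R/∂y - ∂Q/∂z = (x) - (-2*y) = x + 2*y
  ∂P/∂z - ∂R/∂x = (2*y) - (y) = y
  ∂Q/∂x - ∂P/∂y = (-10*x) - (6*y + 2*z + 1) = -10*x - 6*y - 2*z - 1.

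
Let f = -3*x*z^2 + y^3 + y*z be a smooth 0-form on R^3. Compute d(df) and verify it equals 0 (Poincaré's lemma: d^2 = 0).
d(df) = 0

Step 1: df = sum_i (∂f/∂x_i) dx_i = (-3*z^2) dx + (3*y^2 + z) dy + (-6*x*z + y) dz.
Step 2: Apply d again. Using the 1-form formula, the coefficient of dx ∧ dy in d(df) is ∂^2 f/∂x ∂y - ∂^2 f/∂y ∂x = (0) - (0) = 0 (equality of mixed partials for smooth f).
Similarly for dx ∧ dz and dy ∧ dz — all coefficients vanish. So d(df) = 0.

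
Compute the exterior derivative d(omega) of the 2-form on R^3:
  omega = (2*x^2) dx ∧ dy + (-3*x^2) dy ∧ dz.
d(omega) = (-6*x) dx ∧ dy ∧ dz

For a 2-form omega = sum_{i<j} g_{ij} dx_i ∧ dx_j, the exterior derivative is
  d(omega) = sum_{i<j} d(g_{ij}) ∧ dx_i ∧ dx_j = sum_{i<j, k} (∂g_{ij}/∂x_k) dx_k ∧ dx_i ∧ dx_j.
Expand each term, using dx_k ∧ dx_i ∧ dx_j = sgn(permutation) dx_{(a)} ∧ dx_{(b)} ∧ dx_{(c)} with (a < b < c) sorted:
  d(-3*x^2) includes (∂/∂x)(-3*x^2) dx = (-6*x) dx, which multiplied by dy ∧ dz gives (-6*x) dx ∧ dy ∧ dz
Collecting like 3-forms: d(omega) = (-6*x) dx ∧ dy ∧ dz.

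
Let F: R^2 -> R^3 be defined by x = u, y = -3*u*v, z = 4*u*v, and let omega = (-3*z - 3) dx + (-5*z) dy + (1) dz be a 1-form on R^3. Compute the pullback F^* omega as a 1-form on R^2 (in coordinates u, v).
F^* omega = (60*u*v^2 - 12*u*v + 4*v - 3) du + (4*u*(15*u*v + 1)) dv

Using F^*(f dg) = (f ∘ F) d(g ∘ F), substitute each coordinate x_i by F_i(u, v) in f_i, and replace dx_i by d F_i = (∂F_i/∂u) du + (∂F_i/∂v) dv.
  For the x component: f_1(F) = -12*u*v - 3; d F_1 = (1) du + (0) dv
  For the y component: f_2(F) = -20*u*v; d F_2 = (-3*v) du + (-3*u) dv
  For the z component: f_3(F) = 1; d F_3 = (4*v) du + (4*u) dv
Combining and collecting du, dv coefficients:
  coeff of du: 60*u*v^2 - 12*u*v + 4*v - 3
  coeff of dv: 4*u*(15*u*v + 1)
F^* omega = (60*u*v^2 - 12*u*v + 4*v - 3) du + (4*u*(15*u*v + 1)) dv.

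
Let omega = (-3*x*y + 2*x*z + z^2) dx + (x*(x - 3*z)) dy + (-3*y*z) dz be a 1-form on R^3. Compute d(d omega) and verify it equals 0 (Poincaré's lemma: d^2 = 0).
d(d omega) = 0

Step 1: d omega = sum_{i<j} (∂f_j/∂x_i - ∂f_i/∂x_j) dx_i ∧ dx_j:
  coeff of dx ∧ dy: 5*x - 3*z
  coeff of dx ∧ dz: -2*x - 2*z
  coeff of dy ∧ dz: 3*x - 3*z
Step 2: Apply d again to each 2-form coefficient. The only possible 3-form in R^3 is dx ∧ dy ∧ dz, with coefficient
  ∂(coeff of dy∧dz)/∂x - ∂(coeff of dx∧dz)/∂y + ∂(coeff of dx∧dy)/∂z
  = ∂/∂x (3*x - 3*z) - ∂/∂y (-2*x - 2*z) + ∂/∂z (5*x - 3*z).
Each of these terms simplifies to sums of mixed partials that cancel in pairs. The result is 0 (by equality of mixed partials for smooth functions — Schwarz / Clairaut).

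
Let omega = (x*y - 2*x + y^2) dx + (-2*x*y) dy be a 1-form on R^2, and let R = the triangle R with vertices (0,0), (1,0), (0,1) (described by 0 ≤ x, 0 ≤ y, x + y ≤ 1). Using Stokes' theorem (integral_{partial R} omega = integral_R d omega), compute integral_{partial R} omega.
integral_(partial R) omega = -5/6

Stokes: integral_partial_R omega = integral_R d omega with d omega = (∂Q/∂x - ∂P/∂y) dx ∧ dy.
  ∂Q/∂x = -2*y
  ∂P/∂y = x + 2*y
  integrand = ∂Q/∂x - ∂P/∂y = -x - 4*y.
Integrating over R: integral_0^1 integral_0^{1-x} (-x - 4*y) dy dx = -5/6.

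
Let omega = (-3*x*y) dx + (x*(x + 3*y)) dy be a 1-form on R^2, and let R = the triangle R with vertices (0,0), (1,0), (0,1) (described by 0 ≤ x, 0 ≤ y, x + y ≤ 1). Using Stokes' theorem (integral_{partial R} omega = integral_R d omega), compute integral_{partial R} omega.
integral_(partial R) omega = 4/3

Stokes: integral_partial_R omega = integral_R d omega with d omega = (∂Q/∂x - ∂P/∂y) dx ∧ dy.
  ∂Q/∂x = 2*x + 3*y
  ∂P/∂y = -3*x
  integrand = ∂Q/∂x - ∂P/∂y = 5*x + 3*y.
Integrating over R: integral_0^1 integral_0^{1-x} (5*x + 3*y) dy dx = 4/3.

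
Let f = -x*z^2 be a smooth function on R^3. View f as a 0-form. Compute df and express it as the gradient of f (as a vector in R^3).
df = (-z^2) dx + (0) dy + (-2*x*z) dz; grad f = (-z^2, 0, -2*x*z)

For a 0-form f, d f = (∂f/∂x) dx + (∂f/∂y) dy + (∂f/∂z) dz. The components of the vector representation are exactly the entries of grad f in Cartesian coordinates:
  ∂f/∂x = -z^2
  ∂f/∂y = 0
  ∂f/∂z = -2*x*z.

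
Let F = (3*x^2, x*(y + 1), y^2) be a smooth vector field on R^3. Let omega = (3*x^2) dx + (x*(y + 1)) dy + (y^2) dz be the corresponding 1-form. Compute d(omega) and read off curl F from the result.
d(omega) = (2*y) dy ∧ dz + (0) dz ∧ dx + (y + 1) dx ∧ dy; curl F = (2*y, 0, y + 1)

d omega = sum_{i<j} (∂f_j/∂x_i - ∂f_i/∂x_j) dx_i ∧ dx_j. Under the identification (dy ∧ dz, dz ∧ dx, dx ∧ dy) ↔ (e_x, e_y, e_z), the coefficients are exactly the components of curl F. Compute:
  ∂R/∂y - ∂Q/∂z = (2*y) - (0) = 2*y
  ∂P/∂z - ∂R/∂x = (0) - (0) = 0
  ∂Q/∂x - ∂P/∂y = (y + 1) - (0) = y + 1.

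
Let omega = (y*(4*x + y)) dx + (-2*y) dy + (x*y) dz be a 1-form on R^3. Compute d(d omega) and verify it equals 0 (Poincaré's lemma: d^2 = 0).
d(d omega) = 0

Step 1: d omega = sum_{i<j} (∂f_j/∂x_i - ∂f_i/∂x_j) dx_i ∧ dx_j:
  coeff of dx ∧ dy: -4*x - 2*y
  coeff of dx ∧ dz: y
  coeff of dy ∧ dz: x
Step 2: Apply d again to each 2-form coefficient. The only possible 3-form in R^3 is dx ∧ dy ∧ dz, with coefficient
  ∂(coeff of dy∧dz)/∂x - ∂(coeff of dx∧dz)/∂y + ∂(coeff of dx∧dy)/∂z
  = ∂/∂x (x) - ∂/∂y (y) + ∂/∂z (-4*x - 2*y).
Each of these terms simplifies to sums of mixed partials that cancel in pairs. The result is 0 (by equality of mixed partials for smooth functions — Schwarz / Clairaut).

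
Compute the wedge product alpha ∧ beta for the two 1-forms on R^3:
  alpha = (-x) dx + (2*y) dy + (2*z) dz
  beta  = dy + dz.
alpha ∧ beta = (-x) dx ∧ dy + (-x) dx ∧ dz + (2*y - 2*z) dy ∧ dz

Distribute the wedge, using dx_i ∧ dx_j = -dx_j ∧ dx_i and dx_i ∧ dx_i = 0. For each pair (i, j) with i < j, the coefficient of dx_i ∧ dx_j in alpha ∧ beta is (alpha_i * beta_j - alpha_j * beta_i). Collecting: alpha ∧ beta = (-x) dx ∧ dy + (-x) dx ∧ dz + (2*y - 2*z) dy ∧ dz.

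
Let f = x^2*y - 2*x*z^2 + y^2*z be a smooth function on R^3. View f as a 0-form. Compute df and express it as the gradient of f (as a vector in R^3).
df = (2*x*y - 2*z^2) dx + (x^2 + 2*y*z) dy + (-4*x*z + y^2) dz; grad f = (2*x*y - 2*z^2, x^2 + 2*y*z, -4*x*z + y^2)

For a 0-form f, d f = (∂f/∂x) dx + (∂f/∂y) dy + (∂f/∂z) dz. The components of the vector representation are exactly the entries of grad f in Cartesian coordinates:
  ∂f/∂x = 2*x*y - 2*z^2
  ∂f/∂y = x^2 + 2*y*z
  ∂f/∂z = -4*x*z + y^2.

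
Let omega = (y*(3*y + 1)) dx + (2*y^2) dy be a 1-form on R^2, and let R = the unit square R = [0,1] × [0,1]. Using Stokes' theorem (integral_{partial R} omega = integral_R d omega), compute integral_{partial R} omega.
integral_(partial R) omega = -4

Stokes: integral_partial_R omega = integral_R d omega with d omega = (∂Q/∂x - ∂P/∂y) dx ∧ dy.
  ∂Q/∂x = 0
  ∂P/∂y = 6*y + 1
  integrand = ∂Q/∂x - ∂P/∂y = -6*y - 1.
Integrating over R: integral_0^1 integral_0^1 (-6*y - 1) dx dy = -4.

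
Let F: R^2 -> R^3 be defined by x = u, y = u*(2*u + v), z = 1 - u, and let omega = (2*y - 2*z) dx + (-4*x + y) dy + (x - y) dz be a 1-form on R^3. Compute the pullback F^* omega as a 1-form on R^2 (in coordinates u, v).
F^* omega = (8*u^3 + 6*u^2*v - 10*u^2 + u*v^2 - u*v + u - 2) du + (u^2*(2*u + v - 4)) dv

Using F^*(f dg) = (f ∘ F) d(g ∘ F), substitute each coordinate x_i by F_i(u, v) in f_i, and replace dx_i by d F_i = (∂F_i/∂u) du + (∂F_i/∂v) dv.
  For the x component: f_1(F) = 4*u^2 + 2*u*v + 2*u - 2; d F_1 = (1) du + (0) dv
  For the y component: f_2(F) = u*(2*u + v - 4); d F_2 = (4*u + v) du + (u) dv
  For the z component: f_3(F) = u*(-2*u - v + 1); d F_3 = (-1) du + (0) dv
Combining and collecting du, dv coefficients:
  coeff of du: 8*u^3 + 6*u^2*v - 10*u^2 + u*v^2 - u*v + u - 2
  coeff of dv: u^2*(2*u + v - 4)
F^* omega = (8*u^3 + 6*u^2*v - 10*u^2 + u*v^2 - u*v + u - 2) du + (u^2*(2*u + v - 4)) dv.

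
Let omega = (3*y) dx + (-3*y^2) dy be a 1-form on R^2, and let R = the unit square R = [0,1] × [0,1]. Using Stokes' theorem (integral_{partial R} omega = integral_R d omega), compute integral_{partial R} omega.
integral_(partial R) omega = -3

Stokes: integral_partial_R omega = integral_R d omega with d omega = (∂Q/∂x - ∂P/∂y) dx ∧ dy.
  ∂Q/∂x = 0
  ∂P/∂y = 3
  integrand = ∂Q/∂x - ∂P/∂y = -3.
Integrating over R: integral_0^1 integral_0^1 (-3) dx dy = -3.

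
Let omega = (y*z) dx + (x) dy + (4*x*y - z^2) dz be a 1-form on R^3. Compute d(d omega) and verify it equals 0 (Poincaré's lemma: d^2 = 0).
d(d omega) = 0

Step 1: d omega = sum_{i<j} (∂f_j/∂x_i - ∂f_i/∂x_j) dx_i ∧ dx_j:
  coeff of dx ∧ dy: 1 - z
  coeff of dx ∧ dz: 3*y
  coeff of dy ∧ dz: 4*x
Step 2: Apply d again to each 2-form coefficient. The only possible 3-form in R^3 is dx ∧ dy ∧ dz, with coefficient
  ∂(coeff of dy∧dz)/∂x - ∂(coeff of dx∧dz)/∂y + ∂(coeff of dx∧dy)/∂z
  = ∂/∂x (4*x) - ∂/∂y (3*y) + ∂/∂z (1 - z).
Each of these terms simplifies to sums of mixed partials that cancel in pairs. The result is 0 (by equality of mixed partials for smooth functions — Schwarz / Clairaut).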